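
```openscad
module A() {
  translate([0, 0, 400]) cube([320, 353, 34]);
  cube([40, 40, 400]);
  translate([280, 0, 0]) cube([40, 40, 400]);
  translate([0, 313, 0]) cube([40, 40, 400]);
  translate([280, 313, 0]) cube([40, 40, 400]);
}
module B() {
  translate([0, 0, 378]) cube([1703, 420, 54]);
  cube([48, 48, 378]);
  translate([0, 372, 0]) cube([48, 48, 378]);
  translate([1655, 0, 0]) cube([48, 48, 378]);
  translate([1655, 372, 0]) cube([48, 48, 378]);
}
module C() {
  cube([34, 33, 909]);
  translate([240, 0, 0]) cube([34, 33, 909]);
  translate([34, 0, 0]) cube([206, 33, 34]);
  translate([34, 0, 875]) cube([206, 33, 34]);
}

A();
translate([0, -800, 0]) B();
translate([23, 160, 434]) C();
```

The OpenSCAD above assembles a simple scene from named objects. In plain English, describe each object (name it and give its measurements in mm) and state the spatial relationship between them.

A is a four-legged stool. The seat is a 320×353×34 mm slab whose top surface is at z = 434 mm; four square legs, each 40×40 mm in cross-section, run from the floor (z = 0) to the underside of the seat, each flush with a corner of the seat.

B is a long wooden bench with a 1703 mm (x) × 420 mm (y) seat, 54 mm thick, its top surface 432 mm above the floor. Four 48 mm square legs at the seat corners, flush with the edges, run from z = 0 to the seat underside.

C is a picture frame with a 206×841 mm rectangular opening (x by z) and a uniform 34 mm border on every side. Frame depth is 33 mm along y. It is built from two vertical stiles running the full outside height and two horizontal rails spanning the gap between the stiles.

The bench is on the floor beside the stool on its −y side. The picture frame is on top of the stool, centred.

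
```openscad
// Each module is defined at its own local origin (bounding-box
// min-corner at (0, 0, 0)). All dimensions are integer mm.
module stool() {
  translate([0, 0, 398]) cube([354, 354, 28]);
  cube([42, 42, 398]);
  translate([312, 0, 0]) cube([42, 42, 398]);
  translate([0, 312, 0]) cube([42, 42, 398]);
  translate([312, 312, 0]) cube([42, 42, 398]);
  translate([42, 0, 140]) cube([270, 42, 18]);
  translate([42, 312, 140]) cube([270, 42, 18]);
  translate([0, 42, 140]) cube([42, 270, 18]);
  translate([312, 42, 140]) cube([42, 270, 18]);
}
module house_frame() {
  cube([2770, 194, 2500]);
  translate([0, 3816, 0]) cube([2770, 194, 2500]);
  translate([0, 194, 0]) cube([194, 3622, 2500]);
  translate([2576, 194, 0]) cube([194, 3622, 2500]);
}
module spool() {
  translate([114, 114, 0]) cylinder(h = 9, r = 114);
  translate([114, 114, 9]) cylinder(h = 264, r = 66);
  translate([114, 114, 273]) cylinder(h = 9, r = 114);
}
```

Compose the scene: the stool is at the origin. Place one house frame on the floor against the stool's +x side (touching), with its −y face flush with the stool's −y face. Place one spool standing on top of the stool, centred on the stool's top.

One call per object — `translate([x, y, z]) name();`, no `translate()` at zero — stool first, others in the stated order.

stool();
translate([354, 0, 0]) house_frame();
translate([63, 63, 426]) spool();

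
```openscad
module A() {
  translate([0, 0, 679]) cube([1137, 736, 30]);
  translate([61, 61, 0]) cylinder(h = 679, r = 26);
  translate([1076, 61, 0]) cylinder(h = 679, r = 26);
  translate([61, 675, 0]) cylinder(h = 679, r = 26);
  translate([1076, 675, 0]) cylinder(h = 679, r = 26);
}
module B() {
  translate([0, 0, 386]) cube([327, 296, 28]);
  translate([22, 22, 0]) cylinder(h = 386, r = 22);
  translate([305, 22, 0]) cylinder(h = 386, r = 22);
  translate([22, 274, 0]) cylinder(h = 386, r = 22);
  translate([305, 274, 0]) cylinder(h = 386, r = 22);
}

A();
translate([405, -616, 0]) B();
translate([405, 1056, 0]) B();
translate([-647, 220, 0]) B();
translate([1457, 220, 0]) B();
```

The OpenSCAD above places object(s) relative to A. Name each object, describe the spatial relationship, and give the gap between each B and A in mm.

A is a table. B is a stool. Four stools sit around the table at the −y, +y, −x, +x sides. The gap between each stool and the table is 320 mm.

Each stool's nearest face is 320 mm from the table's bounding box.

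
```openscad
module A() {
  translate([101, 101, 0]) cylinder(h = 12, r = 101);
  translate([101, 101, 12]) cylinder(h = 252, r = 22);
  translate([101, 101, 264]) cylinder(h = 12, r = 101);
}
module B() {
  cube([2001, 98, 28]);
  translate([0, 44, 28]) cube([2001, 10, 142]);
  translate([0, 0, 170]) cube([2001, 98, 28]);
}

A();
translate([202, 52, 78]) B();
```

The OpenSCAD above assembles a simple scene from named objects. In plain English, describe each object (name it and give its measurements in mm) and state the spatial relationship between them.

A is a spool: two coaxial disc flanges of radius 101 mm and thickness 12 mm, joined by a core cylinder of radius 22 mm and height 252 mm. The lower flange rests on z = 0 and the three cylinders share a vertical axis.

B is an I-beam lying along x, 2001 mm long. Overall section height 198 mm. Two flanges 98 mm wide (y) and 28 mm thick, one on the floor and one at the top; a web 10 mm thick runs between them, centred on the flange width.

The I-beam is beside the spool with their tops flush at z = 276.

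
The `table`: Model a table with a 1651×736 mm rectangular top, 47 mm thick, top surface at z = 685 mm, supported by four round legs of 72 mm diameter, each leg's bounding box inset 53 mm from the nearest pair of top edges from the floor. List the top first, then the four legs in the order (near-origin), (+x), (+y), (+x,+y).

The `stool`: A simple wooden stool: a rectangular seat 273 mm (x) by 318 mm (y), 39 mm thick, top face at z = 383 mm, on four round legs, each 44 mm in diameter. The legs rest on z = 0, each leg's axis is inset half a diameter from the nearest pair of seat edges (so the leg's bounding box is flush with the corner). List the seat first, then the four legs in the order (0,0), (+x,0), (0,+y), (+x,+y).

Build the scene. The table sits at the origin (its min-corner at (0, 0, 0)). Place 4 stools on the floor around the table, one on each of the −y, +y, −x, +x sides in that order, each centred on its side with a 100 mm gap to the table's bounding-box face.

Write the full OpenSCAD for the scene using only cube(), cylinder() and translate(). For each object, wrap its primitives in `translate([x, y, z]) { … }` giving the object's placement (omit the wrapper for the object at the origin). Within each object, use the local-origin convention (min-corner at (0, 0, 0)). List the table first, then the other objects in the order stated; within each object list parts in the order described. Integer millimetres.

translate([0, 0, 638]) cube([1651, 736, 47]);
translate([89, 89, 0]) cylinder(h = 638, r = 36);
translate([1562, 89, 0]) cylinder(h = 638, r = 36);
translate([89, 647, 0]) cylinder(h = 638, r = 36);
translate([1562, 647, 0]) cylinder(h = 638, r = 36);
translate([689, -418, 0]) {
  translate([0, 0, 344]) cube([273, 318, 39]);
  translate([22, 22, 0]) cylinder(h = 344, r = 22);
  translate([251, 22, 0]) cylinder(h = 344, r = 22);
  translate([22, 296, 0]) cylinder(h = 344, r = 22);
  translate([251, 296, 0]) cylinder(h = 344, r = 22);
}
translate([689, 836, 0]) {
  translate([0, 0, 344]) cube([273, 318, 39]);
  translate([22, 22, 0]) cylinder(h = 344, r = 22);
  translate([251, 22, 0]) cylinder(h = 344, r = 22);
  translate([22, 296, 0]) cylinder(h = 344, r = 22);
  translate([251, 296, 0]) cylinder(h = 344, r = 22);
}
translate([-373, 209, 0]) {
  translate([0, 0, 344]) cube([273, 318, 39]);
  translate([22, 22, 0]) cylinder(h = 344, r = 22);
  translate([251, 22, 0]) cylinder(h = 344, r = 22);
  translate([22, 296, 0]) cylinder(h = 344, r = 22);
  translate([251, 296, 0]) cylinder(h = 344, r = 22);
}
translate([1751, 209, 0]) {
  translate([0, 0, 344]) cube([273, 318, 39]);
  translate([22, 22, 0]) cylinder(h = 344, r = 22);
  translate([251, 22, 0]) cylinder(h = 344, r = 22);
  translate([22, 296, 0]) cylinder(h = 344, r = 22);
  translate([251, 296, 0]) cylinder(h = 344, r = 22);
}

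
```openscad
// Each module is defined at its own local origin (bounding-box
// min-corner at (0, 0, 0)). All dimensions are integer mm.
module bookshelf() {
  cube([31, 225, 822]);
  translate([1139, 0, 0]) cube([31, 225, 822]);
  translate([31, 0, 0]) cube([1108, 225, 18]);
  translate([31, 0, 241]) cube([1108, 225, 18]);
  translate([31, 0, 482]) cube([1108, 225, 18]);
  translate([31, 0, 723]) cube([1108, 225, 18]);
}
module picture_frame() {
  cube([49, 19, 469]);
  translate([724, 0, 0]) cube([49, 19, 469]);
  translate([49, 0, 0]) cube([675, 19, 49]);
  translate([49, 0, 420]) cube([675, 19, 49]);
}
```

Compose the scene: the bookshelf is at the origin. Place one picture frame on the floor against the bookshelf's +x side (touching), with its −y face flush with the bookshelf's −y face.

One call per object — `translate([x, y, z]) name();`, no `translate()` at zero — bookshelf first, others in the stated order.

bookshelf();
translate([1170, 0, 0]) picture_frame();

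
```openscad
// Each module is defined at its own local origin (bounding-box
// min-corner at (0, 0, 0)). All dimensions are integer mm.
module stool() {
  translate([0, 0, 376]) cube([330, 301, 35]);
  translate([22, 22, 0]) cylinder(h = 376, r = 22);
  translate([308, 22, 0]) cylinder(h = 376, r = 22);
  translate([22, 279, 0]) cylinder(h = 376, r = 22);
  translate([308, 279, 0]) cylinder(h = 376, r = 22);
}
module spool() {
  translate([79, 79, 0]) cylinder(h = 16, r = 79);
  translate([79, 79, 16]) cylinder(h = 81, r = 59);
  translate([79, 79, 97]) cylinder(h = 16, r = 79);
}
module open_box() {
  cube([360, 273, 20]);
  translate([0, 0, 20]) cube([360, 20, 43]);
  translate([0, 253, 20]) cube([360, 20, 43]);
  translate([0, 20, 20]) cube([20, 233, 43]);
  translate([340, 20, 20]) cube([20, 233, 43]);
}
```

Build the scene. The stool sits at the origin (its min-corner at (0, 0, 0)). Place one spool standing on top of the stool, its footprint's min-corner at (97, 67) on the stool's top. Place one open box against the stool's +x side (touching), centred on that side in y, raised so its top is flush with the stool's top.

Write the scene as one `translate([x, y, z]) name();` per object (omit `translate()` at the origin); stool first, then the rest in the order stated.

stool();
translate([97, 67, 411]) spool();
translate([330, 14, 348]) open_box();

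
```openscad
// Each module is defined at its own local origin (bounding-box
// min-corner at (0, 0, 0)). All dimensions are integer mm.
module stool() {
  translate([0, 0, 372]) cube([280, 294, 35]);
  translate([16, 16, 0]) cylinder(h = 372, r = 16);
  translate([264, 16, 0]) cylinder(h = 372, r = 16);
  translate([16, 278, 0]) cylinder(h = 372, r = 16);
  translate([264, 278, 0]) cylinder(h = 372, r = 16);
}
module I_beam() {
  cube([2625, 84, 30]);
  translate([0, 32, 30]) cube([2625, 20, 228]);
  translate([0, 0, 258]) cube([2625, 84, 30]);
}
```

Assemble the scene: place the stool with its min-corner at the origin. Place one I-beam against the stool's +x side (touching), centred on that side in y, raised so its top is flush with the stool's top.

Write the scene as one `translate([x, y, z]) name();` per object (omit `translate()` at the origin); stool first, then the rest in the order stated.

stool();
translate([280, 105, 119]) I_beam();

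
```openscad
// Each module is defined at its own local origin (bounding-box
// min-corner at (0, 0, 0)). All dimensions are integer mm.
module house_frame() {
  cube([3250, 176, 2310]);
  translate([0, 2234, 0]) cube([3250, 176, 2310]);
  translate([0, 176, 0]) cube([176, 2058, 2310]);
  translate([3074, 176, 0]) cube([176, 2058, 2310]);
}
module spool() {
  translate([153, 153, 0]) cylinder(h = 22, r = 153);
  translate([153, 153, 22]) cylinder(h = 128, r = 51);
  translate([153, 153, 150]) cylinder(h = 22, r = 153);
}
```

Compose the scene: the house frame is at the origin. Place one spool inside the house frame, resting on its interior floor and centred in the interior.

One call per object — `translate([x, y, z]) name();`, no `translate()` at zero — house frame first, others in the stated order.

house_frame();
translate([1472, 1052, 0]) spool();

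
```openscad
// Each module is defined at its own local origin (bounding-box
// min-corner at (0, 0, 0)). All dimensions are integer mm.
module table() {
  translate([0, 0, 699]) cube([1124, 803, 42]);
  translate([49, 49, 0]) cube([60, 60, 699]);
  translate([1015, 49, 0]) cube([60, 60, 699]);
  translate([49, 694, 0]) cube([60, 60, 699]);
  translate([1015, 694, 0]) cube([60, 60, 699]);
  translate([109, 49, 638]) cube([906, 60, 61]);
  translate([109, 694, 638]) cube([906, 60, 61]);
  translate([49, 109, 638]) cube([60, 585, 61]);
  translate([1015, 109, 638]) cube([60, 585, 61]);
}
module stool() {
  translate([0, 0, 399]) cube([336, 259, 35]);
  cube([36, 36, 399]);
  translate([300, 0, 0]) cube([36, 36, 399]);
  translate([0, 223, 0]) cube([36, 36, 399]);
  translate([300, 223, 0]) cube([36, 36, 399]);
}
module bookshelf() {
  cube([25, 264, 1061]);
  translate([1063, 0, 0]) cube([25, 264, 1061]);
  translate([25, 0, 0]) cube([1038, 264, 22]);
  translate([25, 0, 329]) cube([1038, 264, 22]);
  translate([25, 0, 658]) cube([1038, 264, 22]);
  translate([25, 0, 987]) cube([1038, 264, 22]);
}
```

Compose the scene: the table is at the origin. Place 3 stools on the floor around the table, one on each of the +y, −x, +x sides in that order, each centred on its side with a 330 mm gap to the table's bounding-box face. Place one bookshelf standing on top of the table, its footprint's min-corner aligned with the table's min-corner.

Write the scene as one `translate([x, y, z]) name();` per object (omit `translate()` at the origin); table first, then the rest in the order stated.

table();
translate([394, 1133, 0]) stool();
translate([-666, 272, 0]) stool();
translate([1454, 272, 0]) stool();
translate([0, 0, 741]) bookshelf();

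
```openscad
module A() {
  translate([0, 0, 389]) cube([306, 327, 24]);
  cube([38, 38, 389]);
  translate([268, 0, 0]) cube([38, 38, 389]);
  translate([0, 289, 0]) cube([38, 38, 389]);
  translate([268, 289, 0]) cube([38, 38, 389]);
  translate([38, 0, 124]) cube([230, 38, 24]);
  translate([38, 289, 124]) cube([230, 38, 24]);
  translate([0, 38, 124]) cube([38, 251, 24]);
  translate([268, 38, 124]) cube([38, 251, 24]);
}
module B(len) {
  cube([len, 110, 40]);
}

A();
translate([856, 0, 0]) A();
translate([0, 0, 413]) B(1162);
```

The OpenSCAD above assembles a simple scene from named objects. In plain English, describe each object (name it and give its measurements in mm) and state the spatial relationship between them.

A is a four-legged stool. The seat is 306×327 mm, 24 mm thick, top at z = 413 mm. It stands on four square legs, each 38×38 mm in cross-section, from z = 0 to the seat underside, each flush with a corner of the seat. Four stretchers, 38 mm wide and 24 mm tall, connect adjacent legs with their undersides at z = 124 mm, each running between the inner faces of the legs it joins and aligned with the legs' outer faces on the other axis.

B is a rectangular beam 1162 mm long (x), 110 mm deep (y), 40 mm thick (z).

The beam spans the tops of two stools placed 550 mm apart, resting at z = 413 mm.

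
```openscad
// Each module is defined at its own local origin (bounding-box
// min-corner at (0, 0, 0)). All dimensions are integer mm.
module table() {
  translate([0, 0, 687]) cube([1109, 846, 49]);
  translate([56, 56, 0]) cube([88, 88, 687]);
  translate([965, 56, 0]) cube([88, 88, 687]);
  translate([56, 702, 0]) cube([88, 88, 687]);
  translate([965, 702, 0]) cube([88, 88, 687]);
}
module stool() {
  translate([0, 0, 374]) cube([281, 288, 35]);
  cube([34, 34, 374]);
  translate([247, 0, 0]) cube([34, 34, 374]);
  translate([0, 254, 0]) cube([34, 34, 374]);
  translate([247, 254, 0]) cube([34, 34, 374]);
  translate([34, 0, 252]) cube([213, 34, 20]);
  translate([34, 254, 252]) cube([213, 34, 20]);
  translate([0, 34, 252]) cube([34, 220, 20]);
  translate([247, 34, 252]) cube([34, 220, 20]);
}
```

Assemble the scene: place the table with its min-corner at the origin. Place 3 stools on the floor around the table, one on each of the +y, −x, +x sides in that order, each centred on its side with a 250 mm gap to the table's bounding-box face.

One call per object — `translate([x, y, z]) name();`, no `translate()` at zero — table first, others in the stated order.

table();
translate([414, 1096, 0]) stool();
translate([-531, 279, 0]) stool();
translate([1359, 279, 0]) stool();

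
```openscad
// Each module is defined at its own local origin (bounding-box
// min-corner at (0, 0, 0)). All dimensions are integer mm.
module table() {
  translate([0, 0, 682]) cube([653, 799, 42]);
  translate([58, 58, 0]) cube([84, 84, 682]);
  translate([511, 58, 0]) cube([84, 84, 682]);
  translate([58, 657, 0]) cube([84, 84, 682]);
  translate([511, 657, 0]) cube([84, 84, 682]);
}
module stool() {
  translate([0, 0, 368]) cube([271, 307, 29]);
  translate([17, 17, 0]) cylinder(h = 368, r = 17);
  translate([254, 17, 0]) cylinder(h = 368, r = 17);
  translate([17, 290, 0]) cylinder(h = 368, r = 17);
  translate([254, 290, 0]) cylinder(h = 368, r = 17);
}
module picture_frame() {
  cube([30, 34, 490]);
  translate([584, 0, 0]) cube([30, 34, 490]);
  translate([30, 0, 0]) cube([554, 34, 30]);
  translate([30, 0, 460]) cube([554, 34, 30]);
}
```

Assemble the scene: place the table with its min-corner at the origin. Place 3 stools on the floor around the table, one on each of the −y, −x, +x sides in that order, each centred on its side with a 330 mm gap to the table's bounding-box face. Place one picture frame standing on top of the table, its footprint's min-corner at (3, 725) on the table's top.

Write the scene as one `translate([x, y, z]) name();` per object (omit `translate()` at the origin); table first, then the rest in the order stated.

table();
translate([191, -637, 0]) stool();
translate([-601, 246, 0]) stool();
translate([983, 246, 0]) stool();
translate([3, 725, 724]) picture_frame();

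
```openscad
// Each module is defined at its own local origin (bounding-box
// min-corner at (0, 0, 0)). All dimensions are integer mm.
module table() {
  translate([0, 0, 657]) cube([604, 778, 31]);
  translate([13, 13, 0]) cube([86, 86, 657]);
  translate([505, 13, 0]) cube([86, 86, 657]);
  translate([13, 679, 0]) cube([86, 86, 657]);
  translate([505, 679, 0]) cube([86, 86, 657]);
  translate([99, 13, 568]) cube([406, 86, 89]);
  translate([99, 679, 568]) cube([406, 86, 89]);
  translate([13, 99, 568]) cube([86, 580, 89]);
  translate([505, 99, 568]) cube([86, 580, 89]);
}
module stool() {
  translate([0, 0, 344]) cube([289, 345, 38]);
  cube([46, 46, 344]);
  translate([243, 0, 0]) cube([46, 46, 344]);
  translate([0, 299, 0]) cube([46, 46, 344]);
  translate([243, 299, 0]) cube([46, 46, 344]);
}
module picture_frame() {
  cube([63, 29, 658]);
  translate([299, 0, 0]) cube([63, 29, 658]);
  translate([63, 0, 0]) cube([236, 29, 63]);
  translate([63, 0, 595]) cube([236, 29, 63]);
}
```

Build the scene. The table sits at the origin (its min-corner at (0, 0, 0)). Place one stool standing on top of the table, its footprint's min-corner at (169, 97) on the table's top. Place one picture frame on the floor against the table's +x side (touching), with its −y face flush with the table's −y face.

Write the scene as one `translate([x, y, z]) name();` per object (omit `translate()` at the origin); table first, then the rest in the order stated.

table();
translate([169, 97, 688]) stool();
translate([604, 0, 0]) picture_frame();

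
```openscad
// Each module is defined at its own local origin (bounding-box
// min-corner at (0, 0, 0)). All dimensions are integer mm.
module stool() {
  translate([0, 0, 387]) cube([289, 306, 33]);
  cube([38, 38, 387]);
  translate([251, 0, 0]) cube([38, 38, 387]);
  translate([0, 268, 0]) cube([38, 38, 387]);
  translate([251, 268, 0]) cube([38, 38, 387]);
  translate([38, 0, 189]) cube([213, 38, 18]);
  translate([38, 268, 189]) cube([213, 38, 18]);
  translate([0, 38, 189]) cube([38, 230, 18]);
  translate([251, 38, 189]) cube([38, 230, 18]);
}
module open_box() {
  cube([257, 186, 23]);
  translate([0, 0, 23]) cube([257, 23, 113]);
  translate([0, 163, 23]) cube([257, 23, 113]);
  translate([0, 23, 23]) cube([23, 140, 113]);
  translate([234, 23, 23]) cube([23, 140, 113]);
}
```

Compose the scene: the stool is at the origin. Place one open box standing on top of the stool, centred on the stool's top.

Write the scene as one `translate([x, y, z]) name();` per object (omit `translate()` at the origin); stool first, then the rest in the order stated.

stool();
translate([16, 60, 420]) open_box();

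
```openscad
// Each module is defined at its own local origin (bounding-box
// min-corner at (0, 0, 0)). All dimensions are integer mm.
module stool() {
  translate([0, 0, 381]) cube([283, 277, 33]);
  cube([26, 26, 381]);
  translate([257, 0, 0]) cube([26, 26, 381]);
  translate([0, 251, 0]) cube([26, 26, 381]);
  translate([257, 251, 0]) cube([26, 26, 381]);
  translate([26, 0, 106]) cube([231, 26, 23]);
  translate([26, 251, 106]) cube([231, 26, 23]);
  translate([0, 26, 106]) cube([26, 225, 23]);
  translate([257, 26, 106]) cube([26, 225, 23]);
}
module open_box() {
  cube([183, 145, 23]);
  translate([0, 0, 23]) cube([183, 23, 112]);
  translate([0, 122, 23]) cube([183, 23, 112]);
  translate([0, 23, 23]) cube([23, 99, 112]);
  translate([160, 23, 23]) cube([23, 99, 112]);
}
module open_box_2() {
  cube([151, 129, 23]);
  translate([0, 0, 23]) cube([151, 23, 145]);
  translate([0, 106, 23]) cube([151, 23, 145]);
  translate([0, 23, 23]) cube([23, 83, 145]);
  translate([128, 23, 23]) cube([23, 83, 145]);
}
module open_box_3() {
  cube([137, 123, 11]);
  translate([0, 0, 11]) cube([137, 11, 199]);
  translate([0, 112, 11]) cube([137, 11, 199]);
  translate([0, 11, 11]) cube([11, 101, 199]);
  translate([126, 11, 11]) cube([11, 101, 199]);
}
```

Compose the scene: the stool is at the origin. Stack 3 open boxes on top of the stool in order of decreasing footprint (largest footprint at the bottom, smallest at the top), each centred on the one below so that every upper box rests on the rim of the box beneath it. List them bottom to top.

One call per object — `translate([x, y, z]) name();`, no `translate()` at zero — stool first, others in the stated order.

stool();
translate([50, 66, 414]) open_box();
translate([66, 74, 549]) open_box_2();
translate([73, 77, 717]) open_box_3();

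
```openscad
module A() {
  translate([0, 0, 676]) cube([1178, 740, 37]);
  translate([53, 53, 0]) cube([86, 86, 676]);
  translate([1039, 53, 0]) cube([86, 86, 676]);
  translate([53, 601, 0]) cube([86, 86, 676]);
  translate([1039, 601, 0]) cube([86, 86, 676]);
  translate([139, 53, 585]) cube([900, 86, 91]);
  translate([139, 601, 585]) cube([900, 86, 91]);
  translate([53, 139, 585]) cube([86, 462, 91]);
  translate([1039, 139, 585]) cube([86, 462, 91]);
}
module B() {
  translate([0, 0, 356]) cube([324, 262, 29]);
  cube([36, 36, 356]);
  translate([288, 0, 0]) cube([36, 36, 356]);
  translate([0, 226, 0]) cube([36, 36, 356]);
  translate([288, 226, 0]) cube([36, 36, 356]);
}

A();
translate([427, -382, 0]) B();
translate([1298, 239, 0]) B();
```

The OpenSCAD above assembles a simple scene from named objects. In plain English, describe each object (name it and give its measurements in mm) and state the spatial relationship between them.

A is a table with a 1178×740 mm rectangular top, 37 mm thick, top surface at z = 713 mm, supported by four 86×86 mm square legs, each inset 53 mm from the nearest pair of top edges, running from the floor. Four apron rails, 86 mm thick and 91 mm tall, run between adjacent legs with their top edges flush with the underside of the top and their outer faces flush with the legs' outer faces.

B is a four-legged stool. The seat is 324×262 mm, 29 mm thick, top at z = 385 mm. It stands on four square legs, each 36×36 mm in cross-section, from z = 0 to the seat underside, each flush with a corner of the seat.

Two stools sit around the table at the −y, +x sides.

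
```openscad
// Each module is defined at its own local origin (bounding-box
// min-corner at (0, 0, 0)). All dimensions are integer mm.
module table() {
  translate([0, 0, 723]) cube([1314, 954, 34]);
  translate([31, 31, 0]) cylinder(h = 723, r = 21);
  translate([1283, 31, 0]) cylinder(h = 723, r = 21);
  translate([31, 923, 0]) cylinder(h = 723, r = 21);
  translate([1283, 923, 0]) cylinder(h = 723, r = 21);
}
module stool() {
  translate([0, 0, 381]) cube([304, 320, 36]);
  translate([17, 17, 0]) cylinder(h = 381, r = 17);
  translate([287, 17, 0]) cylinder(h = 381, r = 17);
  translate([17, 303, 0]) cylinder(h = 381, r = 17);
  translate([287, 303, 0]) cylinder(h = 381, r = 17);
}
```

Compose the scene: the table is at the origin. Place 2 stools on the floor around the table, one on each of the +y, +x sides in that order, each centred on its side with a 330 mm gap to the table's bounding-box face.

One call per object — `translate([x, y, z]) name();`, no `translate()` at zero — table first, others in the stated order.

table();
translate([505, 1284, 0]) stool();
translate([1644, 317, 0]) stool();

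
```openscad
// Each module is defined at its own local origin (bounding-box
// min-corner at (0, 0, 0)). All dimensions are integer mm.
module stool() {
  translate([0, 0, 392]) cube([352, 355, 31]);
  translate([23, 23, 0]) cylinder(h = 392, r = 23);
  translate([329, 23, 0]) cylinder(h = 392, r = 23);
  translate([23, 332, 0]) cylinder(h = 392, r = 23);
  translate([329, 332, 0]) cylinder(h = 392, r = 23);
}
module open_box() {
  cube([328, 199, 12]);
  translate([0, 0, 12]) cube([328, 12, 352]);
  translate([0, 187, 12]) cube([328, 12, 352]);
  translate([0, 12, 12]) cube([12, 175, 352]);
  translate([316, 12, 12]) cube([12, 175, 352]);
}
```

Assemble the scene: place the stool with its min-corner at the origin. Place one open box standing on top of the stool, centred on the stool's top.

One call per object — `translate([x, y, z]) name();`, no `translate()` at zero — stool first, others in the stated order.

stool();
translate([12, 78, 423]) open_box();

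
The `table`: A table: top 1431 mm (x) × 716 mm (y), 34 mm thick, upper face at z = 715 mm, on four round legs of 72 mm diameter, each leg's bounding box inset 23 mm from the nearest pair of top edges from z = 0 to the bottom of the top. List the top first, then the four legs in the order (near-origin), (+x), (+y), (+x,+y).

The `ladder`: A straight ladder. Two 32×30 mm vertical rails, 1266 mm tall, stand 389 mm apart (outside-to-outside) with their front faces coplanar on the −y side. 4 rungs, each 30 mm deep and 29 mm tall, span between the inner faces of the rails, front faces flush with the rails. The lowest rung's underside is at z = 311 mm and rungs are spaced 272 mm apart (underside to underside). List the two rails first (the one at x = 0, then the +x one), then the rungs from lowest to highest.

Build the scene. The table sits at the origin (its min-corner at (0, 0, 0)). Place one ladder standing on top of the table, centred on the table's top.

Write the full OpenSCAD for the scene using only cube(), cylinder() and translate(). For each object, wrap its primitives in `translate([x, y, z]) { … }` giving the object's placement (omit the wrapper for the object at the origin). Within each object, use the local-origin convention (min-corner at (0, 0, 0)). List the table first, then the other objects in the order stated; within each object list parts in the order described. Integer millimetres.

translate([0, 0, 681]) cube([1431, 716, 34]);
translate([59, 59, 0]) cylinder(h = 681, r = 36);
translate([1372, 59, 0]) cylinder(h = 681, r = 36);
translate([59, 657, 0]) cylinder(h = 681, r = 36);
translate([1372, 657, 0]) cylinder(h = 681, r = 36);
translate([521, 343, 715]) {
  cube([32, 30, 1266]);
  translate([357, 0, 0]) cube([32, 30, 1266]);
  translate([32, 0, 311]) cube([325, 30, 29]);
  translate([32, 0, 583]) cube([325, 30, 29]);
  translate([32, 0, 855]) cube([325, 30, 29]);
  translate([32, 0, 1127]) cube([325, 30, 29]);
}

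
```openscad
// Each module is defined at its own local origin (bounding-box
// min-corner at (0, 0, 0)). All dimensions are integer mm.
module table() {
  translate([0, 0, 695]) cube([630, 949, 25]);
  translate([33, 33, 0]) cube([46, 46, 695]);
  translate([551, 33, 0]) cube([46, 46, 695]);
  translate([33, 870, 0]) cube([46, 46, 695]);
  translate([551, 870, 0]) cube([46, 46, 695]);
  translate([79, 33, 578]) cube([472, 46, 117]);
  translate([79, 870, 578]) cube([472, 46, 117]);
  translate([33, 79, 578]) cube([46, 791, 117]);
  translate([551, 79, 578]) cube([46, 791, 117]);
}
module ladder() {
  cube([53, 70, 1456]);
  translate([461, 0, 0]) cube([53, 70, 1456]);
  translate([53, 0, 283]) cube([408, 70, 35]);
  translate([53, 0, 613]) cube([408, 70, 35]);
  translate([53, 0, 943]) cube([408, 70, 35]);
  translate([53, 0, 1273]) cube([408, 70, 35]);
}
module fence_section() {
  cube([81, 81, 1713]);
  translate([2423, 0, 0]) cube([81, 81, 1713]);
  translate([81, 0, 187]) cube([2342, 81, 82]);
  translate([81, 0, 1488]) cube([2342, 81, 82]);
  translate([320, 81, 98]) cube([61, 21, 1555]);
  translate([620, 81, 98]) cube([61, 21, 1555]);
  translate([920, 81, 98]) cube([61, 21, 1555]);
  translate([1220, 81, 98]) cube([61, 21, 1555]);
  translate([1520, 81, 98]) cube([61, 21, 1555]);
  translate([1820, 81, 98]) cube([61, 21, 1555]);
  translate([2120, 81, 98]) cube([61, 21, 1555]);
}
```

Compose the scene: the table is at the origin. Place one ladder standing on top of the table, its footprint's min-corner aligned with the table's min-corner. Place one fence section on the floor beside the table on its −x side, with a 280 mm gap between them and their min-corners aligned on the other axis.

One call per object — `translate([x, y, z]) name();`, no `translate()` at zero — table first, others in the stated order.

table();
translate([0, 0, 720]) ladder();
translate([-2784, 0, 0]) fence_section();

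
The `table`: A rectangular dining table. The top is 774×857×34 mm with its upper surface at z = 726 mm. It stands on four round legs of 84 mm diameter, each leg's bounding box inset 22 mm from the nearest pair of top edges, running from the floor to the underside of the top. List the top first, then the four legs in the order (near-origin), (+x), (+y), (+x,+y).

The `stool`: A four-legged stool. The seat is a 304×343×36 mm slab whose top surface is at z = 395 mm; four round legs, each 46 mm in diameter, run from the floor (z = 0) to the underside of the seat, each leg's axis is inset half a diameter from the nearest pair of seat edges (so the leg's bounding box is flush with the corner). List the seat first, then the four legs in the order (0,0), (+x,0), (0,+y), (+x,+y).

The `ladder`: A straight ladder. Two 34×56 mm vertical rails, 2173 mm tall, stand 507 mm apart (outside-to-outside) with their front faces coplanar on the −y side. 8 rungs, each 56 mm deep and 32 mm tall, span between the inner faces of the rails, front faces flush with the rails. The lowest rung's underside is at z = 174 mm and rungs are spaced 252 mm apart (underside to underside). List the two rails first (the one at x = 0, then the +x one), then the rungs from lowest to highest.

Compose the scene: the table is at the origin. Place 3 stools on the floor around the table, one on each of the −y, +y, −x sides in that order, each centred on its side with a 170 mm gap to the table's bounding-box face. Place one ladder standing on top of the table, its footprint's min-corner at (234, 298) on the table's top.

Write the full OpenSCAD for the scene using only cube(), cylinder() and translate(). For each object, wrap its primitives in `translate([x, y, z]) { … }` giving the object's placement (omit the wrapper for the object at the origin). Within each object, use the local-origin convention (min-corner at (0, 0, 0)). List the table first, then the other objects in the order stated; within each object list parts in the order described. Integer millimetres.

translate([0, 0, 692]) cube([774, 857, 34]);
translate([64, 64, 0]) cylinder(h = 692, r = 42);
translate([710, 64, 0]) cylinder(h = 692, r = 42);
translate([64, 793, 0]) cylinder(h = 692, r = 42);
translate([710, 793, 0]) cylinder(h = 692, r = 42);
translate([235, -513, 0]) {
  translate([0, 0, 359]) cube([304, 343, 36]);
  translate([23, 23, 0]) cylinder(h = 359, r = 23);
  translate([281, 23, 0]) cylinder(h = 359, r = 23);
  translate([23, 320, 0]) cylinder(h = 359, r = 23);
  translate([281, 320, 0]) cylinder(h = 359, r = 23);
}
translate([235, 1027, 0]) {
  translate([0, 0, 359]) cube([304, 343, 36]);
  translate([23, 23, 0]) cylinder(h = 359, r = 23);
  translate([281, 23, 0]) cylinder(h = 359, r = 23);
  translate([23, 320, 0]) cylinder(h = 359, r = 23);
  translate([281, 320, 0]) cylinder(h = 359, r = 23);
}
translate([-474, 257, 0]) {
  translate([0, 0, 359]) cube([304, 343, 36]);
  translate([23, 23, 0]) cylinder(h = 359, r = 23);
  translate([281, 23, 0]) cylinder(h = 359, r = 23);
  translate([23, 320, 0]) cylinder(h = 359, r = 23);
  translate([281, 320, 0]) cylinder(h = 359, r = 23);
}
translate([234, 298, 726]) {
  cube([34, 56, 2173]);
  translate([473, 0, 0]) cube([34, 56, 2173]);
  translate([34, 0, 174]) cube([439, 56, 32]);
  translate([34, 0, 426]) cube([439, 56, 32]);
  translate([34, 0, 678]) cube([439, 56, 32]);
  translate([34, 0, 930]) cube([439, 56, 32]);
  translate([34, 0, 1182]) cube([439, 56, 32]);
  translate([34, 0, 1434]) cube([439, 56, 32]);
  translate([34, 0, 1686]) cube([439, 56, 32]);
  translate([34, 0, 1938]) cube([439, 56, 32]);
}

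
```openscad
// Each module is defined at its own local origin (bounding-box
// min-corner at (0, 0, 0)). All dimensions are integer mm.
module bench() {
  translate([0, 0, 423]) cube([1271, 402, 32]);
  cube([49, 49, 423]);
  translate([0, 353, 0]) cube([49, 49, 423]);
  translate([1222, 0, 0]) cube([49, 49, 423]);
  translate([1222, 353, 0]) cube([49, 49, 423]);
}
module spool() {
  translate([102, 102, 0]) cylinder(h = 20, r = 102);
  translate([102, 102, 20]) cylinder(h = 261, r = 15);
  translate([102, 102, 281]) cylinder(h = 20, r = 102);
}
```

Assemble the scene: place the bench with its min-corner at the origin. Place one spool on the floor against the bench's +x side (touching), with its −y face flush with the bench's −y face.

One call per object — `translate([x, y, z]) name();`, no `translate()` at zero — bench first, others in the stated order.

bench();
translate([1271, 0, 0]) spool();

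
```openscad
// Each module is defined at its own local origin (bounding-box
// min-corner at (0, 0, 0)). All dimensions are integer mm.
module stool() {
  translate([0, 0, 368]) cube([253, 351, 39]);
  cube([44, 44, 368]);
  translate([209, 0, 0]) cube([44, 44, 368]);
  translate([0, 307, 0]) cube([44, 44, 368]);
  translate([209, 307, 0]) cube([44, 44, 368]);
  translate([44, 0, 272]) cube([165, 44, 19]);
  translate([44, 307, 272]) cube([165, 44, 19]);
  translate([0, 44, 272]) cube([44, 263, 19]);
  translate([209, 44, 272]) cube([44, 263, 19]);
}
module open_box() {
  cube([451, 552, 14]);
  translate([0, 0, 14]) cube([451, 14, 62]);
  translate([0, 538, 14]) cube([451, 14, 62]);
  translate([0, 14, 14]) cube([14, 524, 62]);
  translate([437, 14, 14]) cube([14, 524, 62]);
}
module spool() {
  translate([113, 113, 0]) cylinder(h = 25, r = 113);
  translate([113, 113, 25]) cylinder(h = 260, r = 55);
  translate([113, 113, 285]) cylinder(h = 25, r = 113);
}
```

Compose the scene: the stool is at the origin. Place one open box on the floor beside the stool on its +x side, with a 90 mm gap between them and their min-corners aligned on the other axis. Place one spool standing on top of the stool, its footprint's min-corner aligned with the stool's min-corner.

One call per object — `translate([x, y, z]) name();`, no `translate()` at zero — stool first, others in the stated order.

stool();
translate([343, 0, 0]) open_box();
translate([0, 0, 407]) spool();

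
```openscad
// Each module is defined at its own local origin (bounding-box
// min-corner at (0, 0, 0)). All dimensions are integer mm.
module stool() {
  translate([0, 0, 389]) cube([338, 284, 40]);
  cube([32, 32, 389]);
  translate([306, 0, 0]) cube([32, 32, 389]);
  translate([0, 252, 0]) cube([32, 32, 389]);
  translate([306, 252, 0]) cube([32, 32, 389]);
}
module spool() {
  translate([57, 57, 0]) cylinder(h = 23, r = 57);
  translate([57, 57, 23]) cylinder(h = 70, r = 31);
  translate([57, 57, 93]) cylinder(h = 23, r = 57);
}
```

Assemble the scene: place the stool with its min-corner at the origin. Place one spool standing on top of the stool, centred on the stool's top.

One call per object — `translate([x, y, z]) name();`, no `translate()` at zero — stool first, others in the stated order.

stool();
translate([112, 85, 429]) spool();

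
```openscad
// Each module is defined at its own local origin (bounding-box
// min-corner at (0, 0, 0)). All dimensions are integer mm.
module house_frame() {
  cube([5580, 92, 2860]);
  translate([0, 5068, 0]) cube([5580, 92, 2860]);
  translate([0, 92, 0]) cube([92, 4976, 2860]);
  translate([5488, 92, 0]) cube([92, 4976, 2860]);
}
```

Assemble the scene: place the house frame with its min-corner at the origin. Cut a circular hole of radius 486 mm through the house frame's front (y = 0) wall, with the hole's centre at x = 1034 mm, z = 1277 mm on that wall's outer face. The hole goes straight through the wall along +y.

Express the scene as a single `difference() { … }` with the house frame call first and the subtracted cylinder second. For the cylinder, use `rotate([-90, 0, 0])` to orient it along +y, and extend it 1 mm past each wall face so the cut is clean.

difference() {
  house_frame();
  translate([1034, -1, 1277]) rotate([-90, 0, 0]) cylinder(h = 94, r = 486);
}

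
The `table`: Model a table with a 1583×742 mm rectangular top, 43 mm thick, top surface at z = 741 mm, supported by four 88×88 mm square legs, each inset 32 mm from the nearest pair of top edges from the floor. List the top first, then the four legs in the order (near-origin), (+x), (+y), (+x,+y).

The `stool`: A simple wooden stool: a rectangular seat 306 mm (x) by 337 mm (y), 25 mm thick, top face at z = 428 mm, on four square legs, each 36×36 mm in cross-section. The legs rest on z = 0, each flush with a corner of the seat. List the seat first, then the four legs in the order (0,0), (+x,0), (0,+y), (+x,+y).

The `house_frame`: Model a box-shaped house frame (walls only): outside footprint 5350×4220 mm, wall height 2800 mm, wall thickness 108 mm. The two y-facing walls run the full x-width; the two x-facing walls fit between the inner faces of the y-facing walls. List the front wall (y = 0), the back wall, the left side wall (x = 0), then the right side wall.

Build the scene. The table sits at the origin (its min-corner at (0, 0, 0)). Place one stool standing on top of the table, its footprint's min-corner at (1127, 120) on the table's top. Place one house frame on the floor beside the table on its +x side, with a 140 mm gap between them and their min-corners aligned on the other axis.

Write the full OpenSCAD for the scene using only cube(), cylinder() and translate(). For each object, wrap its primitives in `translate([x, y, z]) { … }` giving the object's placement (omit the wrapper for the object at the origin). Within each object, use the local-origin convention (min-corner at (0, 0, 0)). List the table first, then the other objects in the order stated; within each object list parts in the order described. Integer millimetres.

translate([0, 0, 698]) cube([1583, 742, 43]);
translate([32, 32, 0]) cube([88, 88, 698]);
translate([1463, 32, 0]) cube([88, 88, 698]);
translate([32, 622, 0]) cube([88, 88, 698]);
translate([1463, 622, 0]) cube([88, 88, 698]);
translate([1127, 120, 741]) {
  translate([0, 0, 403]) cube([306, 337, 25]);
  cube([36, 36, 403]);
  translate([270, 0, 0]) cube([36, 36, 403]);
  translate([0, 301, 0]) cube([36, 36, 403]);
  translate([270, 301, 0]) cube([36, 36, 403]);
}
translate([1723, 0, 0]) {
  cube([5350, 108, 2800]);
  translate([0, 4112, 0]) cube([5350, 108, 2800]);
  translate([0, 108, 0]) cube([108, 4004, 2800]);
  translate([5242, 108, 0]) cube([108, 4004, 2800]);
}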